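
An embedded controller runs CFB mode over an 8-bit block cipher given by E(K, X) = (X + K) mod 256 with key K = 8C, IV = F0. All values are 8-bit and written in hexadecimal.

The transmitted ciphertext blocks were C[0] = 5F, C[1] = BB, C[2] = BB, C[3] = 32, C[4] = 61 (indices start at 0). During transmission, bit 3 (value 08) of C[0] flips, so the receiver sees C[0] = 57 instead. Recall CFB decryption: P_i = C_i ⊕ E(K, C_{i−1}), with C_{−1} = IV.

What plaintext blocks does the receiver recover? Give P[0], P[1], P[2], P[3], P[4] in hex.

Only C[0] changed, to 57. In CFB, a change in C_i flips the same bit in P_i and garbles P_{i+1}. Decrypting the received ciphertext:
P[0]: E(K, F0) = 7C; 57 ⊕ 7C = 2B.
P[1]: E(K, 57) = E3; BB ⊕ E3 = 58.
P[2]: E(K, BB) = 47; BB ⊕ 47 = FC.
P[3]: E(K, BB) = 47; 32 ⊕ 47 = 75.
P[4]: E(K, 32) = BE; 61 ⊕ BE = DF.
Blocks that differ from the original plaintext: P[0], P[1].

P[0] = 2B, P[1] = 58, P[2] = FC, P[3] = 75, P[4] = DF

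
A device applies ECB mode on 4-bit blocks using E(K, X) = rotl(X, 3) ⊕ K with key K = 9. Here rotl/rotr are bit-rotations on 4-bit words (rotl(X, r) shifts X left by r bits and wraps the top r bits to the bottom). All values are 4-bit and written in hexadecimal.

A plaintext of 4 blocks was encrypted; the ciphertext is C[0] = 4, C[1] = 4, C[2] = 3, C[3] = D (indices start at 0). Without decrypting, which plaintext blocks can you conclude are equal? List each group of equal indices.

ECB encrypts each block independently with the same key, so equal ciphertext blocks imply equal plaintext blocks.
C[0] = C[1] = 4, so P[0] = P[1].

P[0] = P[1]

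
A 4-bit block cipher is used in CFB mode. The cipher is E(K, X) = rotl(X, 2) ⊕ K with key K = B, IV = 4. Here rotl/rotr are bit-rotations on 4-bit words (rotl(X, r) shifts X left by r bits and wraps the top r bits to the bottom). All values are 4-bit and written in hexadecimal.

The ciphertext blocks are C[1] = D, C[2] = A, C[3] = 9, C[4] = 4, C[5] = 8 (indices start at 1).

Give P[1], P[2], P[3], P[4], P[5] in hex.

CFB decryption: P_i = C_i ⊕ E(K, C_{i−1}), with C_{0} = IV.
P[1]: E(K, 4) = A; D ⊕ A = 7.
P[2]: E(K, D) = C; A ⊕ C = 6.
P[3]: E(K, A) = 1; 9 ⊕ 1 = 8.
P[4]: E(K, 9) = D; 4 ⊕ D = 9.
P[5]: E(K, 4) = A; 8 ⊕ A = 2.

P[1] = 7, P[2] = 6, P[3] = 8, P[4] = 9, P[5] = 2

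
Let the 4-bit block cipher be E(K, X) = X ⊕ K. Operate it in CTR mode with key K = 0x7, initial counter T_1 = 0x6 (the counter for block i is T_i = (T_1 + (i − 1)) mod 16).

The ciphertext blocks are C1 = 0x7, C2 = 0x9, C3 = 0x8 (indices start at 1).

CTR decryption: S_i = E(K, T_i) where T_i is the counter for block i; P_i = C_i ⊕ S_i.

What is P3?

P3: T = 0x8, S = E(K, T) = 0xF; 0x8 ⊕ 0xF = 0x7.

P3 = 0x7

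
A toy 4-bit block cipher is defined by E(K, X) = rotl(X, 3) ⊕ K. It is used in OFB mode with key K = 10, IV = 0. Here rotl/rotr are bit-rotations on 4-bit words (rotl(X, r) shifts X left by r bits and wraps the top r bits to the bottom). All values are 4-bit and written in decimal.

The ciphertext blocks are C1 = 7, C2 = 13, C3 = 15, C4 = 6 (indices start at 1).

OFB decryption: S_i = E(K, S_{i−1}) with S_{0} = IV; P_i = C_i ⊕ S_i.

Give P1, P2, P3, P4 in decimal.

P1 = 13, P2 = 2, P3 = 10, P4 = 6

P1: S = E(K, 0) = 10; 7 ⊕ 10 = 13.
P2: S = E(K, 10) = 15; 13 ⊕ 15 = 2.
P3: S = E(K, 15) = 5; 15 ⊕ 5 = 10.
P4: S = E(K, 5) = 0; 6 ⊕ 0 = 6.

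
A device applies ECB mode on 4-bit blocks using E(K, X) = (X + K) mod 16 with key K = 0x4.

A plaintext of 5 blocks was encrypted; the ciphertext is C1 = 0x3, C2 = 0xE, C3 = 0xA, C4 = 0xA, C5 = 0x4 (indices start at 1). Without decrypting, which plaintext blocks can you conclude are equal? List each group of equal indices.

ECB encrypts each block independently with the same key, so equal ciphertext blocks imply equal plaintext blocks.
C3 = C4 = 0xA, so P3 = P4.

P3 = P4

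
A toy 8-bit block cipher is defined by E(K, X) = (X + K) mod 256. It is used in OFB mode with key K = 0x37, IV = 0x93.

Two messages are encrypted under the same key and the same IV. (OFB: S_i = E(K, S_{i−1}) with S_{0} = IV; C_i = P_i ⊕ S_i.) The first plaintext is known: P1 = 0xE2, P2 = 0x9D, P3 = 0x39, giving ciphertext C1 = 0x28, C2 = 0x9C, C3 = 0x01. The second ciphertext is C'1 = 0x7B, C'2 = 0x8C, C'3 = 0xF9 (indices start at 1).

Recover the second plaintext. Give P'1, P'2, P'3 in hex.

In OFB with a reused IV, both messages share the same keystream S_i, so C_i ⊕ C'_i = P_i ⊕ P'_i and thus P'_i = P_i ⊕ C_i ⊕ C'_i.
P'1: 0xE2 ⊕ 0x28 ⊕ 0x7B = 0xB1.
P'2: 0x9D ⊕ 0x9C ⊕ 0x8C = 0x8D.
P'3: 0x39 ⊕ 0x01 ⊕ 0xF9 = 0xC1.

P'1 = 0xB1, P'2 = 0x8D, P'3 = 0xC1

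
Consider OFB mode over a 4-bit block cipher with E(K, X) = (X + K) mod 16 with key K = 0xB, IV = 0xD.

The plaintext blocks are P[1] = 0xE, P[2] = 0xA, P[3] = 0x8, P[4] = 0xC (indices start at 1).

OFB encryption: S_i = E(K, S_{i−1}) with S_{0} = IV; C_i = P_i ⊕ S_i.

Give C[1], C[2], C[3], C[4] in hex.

C[1]: S = E(K, 0xD) = 0x8; 0xE ⊕ 0x8 = 0x6.
C[2]: S = E(K, 0x8) = 0x3; 0xA ⊕ 0x3 = 0x9.
C[3]: S = E(K, 0x3) = 0xE; 0x8 ⊕ 0xE = 0x6.
C[4]: S = E(K, 0xE) = 0x9; 0xC ⊕ 0x9 = 0x5.

C[1] = 0x6, C[2] = 0x9, C[3] = 0x6, C[4] = 0x5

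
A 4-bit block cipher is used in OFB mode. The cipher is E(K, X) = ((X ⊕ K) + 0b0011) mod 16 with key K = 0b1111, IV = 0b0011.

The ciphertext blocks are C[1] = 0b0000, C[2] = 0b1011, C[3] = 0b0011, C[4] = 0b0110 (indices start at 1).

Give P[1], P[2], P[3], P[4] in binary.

P[1] = 0b1111, P[2] = 0b1000, P[3] = 0b1100, P[4] = 0b0101

OFB decryption: S_i = E(K, S_{i−1}) with S_{0} = IV; P_i = C_i ⊕ S_i.
P[1]: S = E(K, 0b0011) = 0b1111; 0b0000 ⊕ 0b1111 = 0b1111.
P[2]: S = E(K, 0b1111) = 0b0011; 0b1011 ⊕ 0b0011 = 0b1000.
P[3]: S = E(K, 0b0011) = 0b1111; 0b0011 ⊕ 0b1111 = 0b1100.
P[4]: S = E(K, 0b1111) = 0b0011; 0b0110 ⊕ 0b0011 = 0b0101.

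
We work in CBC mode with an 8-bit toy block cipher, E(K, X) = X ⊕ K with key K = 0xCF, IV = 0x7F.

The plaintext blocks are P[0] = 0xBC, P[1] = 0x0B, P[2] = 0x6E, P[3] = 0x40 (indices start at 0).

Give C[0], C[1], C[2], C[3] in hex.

CBC encryption: C_i = E(K, P_i ⊕ C_{i−1}), with C_{−1} = IV.
C[0]: P[0] ⊕ 0x7F = 0xC3; E(K, 0xC3) = 0x0C.
C[1]: P[1] ⊕ 0x0C = 0x07; E(K, 0x07) = 0xC8.
C[2]: P[2] ⊕ 0xC8 = 0xA6; E(K, 0xA6) = 0x69.
C[3]: P[3] ⊕ 0x69 = 0x29; E(K, 0x29) = 0xE6.

C[0] = 0x0C, C[1] = 0xC8, C[2] = 0x69, C[3] = 0xE6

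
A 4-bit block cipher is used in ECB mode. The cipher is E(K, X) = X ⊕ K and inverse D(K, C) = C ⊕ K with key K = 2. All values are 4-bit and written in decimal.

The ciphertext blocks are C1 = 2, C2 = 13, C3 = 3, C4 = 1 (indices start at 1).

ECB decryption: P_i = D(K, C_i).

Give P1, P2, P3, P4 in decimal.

P1 = 0, P2 = 15, P3 = 1, P4 = 3

P1: D(K, 2) = 0.
P2: D(K, 13) = 15.
P3: D(K, 3) = 1.
P4: D(K, 1) = 3.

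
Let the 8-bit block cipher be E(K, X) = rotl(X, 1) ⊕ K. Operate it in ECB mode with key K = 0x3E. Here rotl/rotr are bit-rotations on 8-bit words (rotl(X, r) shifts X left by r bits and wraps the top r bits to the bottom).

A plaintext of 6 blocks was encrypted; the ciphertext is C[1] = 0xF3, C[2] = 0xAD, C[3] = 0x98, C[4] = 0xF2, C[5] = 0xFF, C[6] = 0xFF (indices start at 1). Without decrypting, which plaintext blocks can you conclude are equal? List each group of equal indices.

ECB encrypts each block independently with the same key, so equal ciphertext blocks imply equal plaintext blocks.
C[5] = C[6] = 0xFF, so P[5] = P[6].

P[5] = P[6]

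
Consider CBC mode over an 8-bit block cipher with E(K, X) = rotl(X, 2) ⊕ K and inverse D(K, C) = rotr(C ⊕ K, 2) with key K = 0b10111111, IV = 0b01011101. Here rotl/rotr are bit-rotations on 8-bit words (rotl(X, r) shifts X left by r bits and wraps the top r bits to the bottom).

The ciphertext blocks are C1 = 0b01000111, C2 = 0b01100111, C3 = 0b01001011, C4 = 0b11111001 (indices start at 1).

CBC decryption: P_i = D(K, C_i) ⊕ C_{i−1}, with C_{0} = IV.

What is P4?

P4: D(K, 0b11111001) = 0b10010001; 0b10010001 ⊕ 0b01001011 = 0b11011010.

P4 = 0b11011010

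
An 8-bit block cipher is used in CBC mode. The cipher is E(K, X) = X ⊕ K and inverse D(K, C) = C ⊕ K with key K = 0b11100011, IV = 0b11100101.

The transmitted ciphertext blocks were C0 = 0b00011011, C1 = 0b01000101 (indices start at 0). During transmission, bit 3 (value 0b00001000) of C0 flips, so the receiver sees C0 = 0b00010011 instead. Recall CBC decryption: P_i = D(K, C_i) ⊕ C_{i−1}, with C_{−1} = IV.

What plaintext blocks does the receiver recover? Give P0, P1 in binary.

Only C0 changed, to 0b00010011. In CBC, a change in C_i garbles P_i and flips the same bit in P_{i+1}. Decrypting the received ciphertext:
P0: D(K, 0b00010011) = 0b11110000; 0b11110000 ⊕ 0b11100101 = 0b00010101.
P1: D(K, 0b01000101) = 0b10100110; 0b10100110 ⊕ 0b00010011 = 0b10110101.
Blocks that differ from the original plaintext: P0, P1.

P0 = 0b00010101, P1 = 0b10110101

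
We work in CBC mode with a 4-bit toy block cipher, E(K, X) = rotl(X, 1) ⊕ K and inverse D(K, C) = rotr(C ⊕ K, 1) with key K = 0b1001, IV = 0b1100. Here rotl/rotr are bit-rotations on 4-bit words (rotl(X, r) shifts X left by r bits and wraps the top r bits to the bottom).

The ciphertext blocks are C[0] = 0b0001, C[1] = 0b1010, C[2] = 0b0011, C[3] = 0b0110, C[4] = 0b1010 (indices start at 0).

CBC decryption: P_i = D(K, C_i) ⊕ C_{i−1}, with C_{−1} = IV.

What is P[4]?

P[4] = 0b1111

P[4]: D(K, 0b1010) = 0b1001; 0b1001 ⊕ 0b0110 = 0b1111.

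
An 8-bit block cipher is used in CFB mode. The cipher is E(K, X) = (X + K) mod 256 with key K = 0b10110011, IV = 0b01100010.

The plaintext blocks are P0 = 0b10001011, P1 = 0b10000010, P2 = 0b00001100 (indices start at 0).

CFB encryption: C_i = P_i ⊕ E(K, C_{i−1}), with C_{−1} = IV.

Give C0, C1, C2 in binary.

C0: E(K, 0b01100010) = 0b00010101; 0b10001011 ⊕ 0b00010101 = 0b10011110.
C1: E(K, 0b10011110) = 0b01010001; 0b10000010 ⊕ 0b01010001 = 0b11010011.
C2: E(K, 0b11010011) = 0b10000110; 0b00001100 ⊕ 0b10000110 = 0b10001010.

C0 = 0b10011110, C1 = 0b11010011, C2 = 0b10001010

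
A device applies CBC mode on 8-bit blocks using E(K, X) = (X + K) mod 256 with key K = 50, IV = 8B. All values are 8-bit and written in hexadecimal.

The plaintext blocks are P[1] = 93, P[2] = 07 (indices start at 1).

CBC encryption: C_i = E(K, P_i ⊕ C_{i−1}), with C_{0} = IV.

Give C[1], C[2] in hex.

C[1]: P[1] ⊕ 8B = 18; E(K, 18) = 68.
C[2]: P[2] ⊕ 68 = 6F; E(K, 6F) = BF.

C[1] = 68, C[2] = BF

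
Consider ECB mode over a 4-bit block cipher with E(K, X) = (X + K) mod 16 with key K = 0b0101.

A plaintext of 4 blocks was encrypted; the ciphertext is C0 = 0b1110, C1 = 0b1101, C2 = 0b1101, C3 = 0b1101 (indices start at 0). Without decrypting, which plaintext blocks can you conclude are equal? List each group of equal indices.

P1 = P2 = P3

ECB encrypts each block independently with the same key, so equal ciphertext blocks imply equal plaintext blocks.
C1 = C2 = C3 = 0b1101, so P1 = P2 = P3.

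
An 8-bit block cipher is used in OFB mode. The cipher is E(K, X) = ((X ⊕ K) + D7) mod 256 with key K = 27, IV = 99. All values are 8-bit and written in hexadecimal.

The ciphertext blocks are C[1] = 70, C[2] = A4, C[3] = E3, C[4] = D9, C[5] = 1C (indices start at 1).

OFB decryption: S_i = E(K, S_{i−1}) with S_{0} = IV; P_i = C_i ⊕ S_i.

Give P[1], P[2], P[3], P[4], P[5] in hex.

P[1]: S = E(K, 99) = 95; 70 ⊕ 95 = E5.
P[2]: S = E(K, 95) = 89; A4 ⊕ 89 = 2D.
P[3]: S = E(K, 89) = 85; E3 ⊕ 85 = 66.
P[4]: S = E(K, 85) = 79; D9 ⊕ 79 = A0.
P[5]: S = E(K, 79) = 35; 1C ⊕ 35 = 29.

P[1] = E5, P[2] = 2D, P[3] = 66, P[4] = A0, P[5] = 29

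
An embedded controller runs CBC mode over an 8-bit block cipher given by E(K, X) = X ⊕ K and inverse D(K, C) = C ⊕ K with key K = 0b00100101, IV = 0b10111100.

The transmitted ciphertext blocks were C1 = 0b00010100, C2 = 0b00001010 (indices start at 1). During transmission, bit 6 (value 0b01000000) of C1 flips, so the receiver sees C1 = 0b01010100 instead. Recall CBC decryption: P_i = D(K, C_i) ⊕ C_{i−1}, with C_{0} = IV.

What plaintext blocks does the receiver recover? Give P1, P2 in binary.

Only C1 changed, to 0b01010100. In CBC, a change in C_i garbles P_i and flips the same bit in P_{i+1}. Decrypting the received ciphertext:
P1: D(K, 0b01010100) = 0b01110001; 0b01110001 ⊕ 0b10111100 = 0b11001101.
P2: D(K, 0b00001010) = 0b00101111; 0b00101111 ⊕ 0b01010100 = 0b01111011.
Blocks that differ from the original plaintext: P1, P2.

P1 = 0b11001101, P2 = 0b01111011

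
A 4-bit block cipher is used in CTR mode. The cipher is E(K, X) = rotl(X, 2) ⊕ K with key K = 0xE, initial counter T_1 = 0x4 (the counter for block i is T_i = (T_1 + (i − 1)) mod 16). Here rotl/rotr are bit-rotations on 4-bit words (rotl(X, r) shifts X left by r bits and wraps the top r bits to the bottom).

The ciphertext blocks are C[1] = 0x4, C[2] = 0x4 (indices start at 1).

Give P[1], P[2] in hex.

P[1] = 0xB, P[2] = 0xF

CTR decryption: S_i = E(K, T_i) where T_i is the counter for block i; P_i = C_i ⊕ S_i.
P[1]: T = 0x4, S = E(K, T) = 0xF; 0x4 ⊕ 0xF = 0xB.
P[2]: T = 0x5, S = E(K, T) = 0xB; 0x4 ⊕ 0xB = 0xF.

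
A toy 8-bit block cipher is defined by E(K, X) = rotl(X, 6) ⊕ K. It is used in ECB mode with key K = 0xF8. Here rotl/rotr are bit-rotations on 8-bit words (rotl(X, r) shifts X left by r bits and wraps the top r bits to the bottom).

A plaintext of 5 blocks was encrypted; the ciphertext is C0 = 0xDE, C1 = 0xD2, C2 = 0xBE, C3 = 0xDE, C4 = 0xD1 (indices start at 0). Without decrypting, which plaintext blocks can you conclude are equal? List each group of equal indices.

ECB encrypts each block independently with the same key, so equal ciphertext blocks imply equal plaintext blocks.
C0 = C3 = 0xDE, so P0 = P3.

P0 = P3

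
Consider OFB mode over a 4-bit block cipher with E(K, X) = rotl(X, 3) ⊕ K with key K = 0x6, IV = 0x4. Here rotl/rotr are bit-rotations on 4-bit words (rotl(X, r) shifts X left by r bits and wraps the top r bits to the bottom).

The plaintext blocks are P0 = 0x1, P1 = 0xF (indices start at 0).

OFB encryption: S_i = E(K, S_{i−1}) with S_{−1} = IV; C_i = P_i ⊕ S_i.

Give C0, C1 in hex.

C0: S = E(K, 0x4) = 0x4; 0x1 ⊕ 0x4 = 0x5.
C1: S = E(K, 0x4) = 0x4; 0xF ⊕ 0x4 = 0xB.

C0 = 0x5, C1 = 0xB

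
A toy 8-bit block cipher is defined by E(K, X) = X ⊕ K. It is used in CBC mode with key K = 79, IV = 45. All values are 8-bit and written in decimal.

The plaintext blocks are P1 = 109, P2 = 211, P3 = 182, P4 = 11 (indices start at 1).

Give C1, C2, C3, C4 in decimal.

CBC encryption: C_i = E(K, P_i ⊕ C_{i−1}), with C_{0} = IV.
C1: P1 ⊕ 45 = 64; E(K, 64) = 15.
C2: P2 ⊕ 15 = 220; E(K, 220) = 147.
C3: P3 ⊕ 147 = 37; E(K, 37) = 106.
C4: P4 ⊕ 106 = 97; E(K, 97) = 46.

C1 = 15, C2 = 147, C3 = 106, C4 = 46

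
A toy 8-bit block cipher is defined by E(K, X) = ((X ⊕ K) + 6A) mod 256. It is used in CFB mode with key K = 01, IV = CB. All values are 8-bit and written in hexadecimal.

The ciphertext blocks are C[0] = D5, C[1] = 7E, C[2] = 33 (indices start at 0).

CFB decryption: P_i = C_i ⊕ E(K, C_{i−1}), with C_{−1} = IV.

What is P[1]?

P[1]: E(K, D5) = 3E; 7E ⊕ 3E = 40.

P[1] = 40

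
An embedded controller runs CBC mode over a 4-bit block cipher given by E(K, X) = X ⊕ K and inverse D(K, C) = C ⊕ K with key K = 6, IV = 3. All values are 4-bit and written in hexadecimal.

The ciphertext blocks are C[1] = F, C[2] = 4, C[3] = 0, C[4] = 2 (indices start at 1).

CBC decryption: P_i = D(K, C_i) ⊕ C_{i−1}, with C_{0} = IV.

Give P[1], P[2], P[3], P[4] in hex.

P[1]: D(K, F) = 9; 9 ⊕ 3 = A.
P[2]: D(K, 4) = 2; 2 ⊕ F = D.
P[3]: D(K, 0) = 6; 6 ⊕ 4 = 2.
P[4]: D(K, 2) = 4; 4 ⊕ 0 = 4.

P[1] = A, P[2] = D, P[3] = 2, P[4] = 4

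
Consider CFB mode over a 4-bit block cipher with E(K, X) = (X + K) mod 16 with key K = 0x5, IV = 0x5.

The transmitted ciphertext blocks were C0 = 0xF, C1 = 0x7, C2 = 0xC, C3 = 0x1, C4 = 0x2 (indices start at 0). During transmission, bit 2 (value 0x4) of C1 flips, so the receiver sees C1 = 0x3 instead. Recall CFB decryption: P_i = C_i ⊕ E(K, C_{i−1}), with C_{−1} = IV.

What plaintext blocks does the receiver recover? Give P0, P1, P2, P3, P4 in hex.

P0 = 0x5, P1 = 0x7, P2 = 0x4, P3 = 0x0, P4 = 0x4

Only C1 changed, to 0x3. In CFB, a change in C_i flips the same bit in P_i and garbles P_{i+1}. Decrypting the received ciphertext:
P0: E(K, 0x5) = 0xA; 0xF ⊕ 0xA = 0x5.
P1: E(K, 0xF) = 0x4; 0x3 ⊕ 0x4 = 0x7.
P2: E(K, 0x3) = 0x8; 0xC ⊕ 0x8 = 0x4.
P3: E(K, 0xC) = 0x1; 0x1 ⊕ 0x1 = 0x0.
P4: E(K, 0x1) = 0x6; 0x2 ⊕ 0x6 = 0x4.
Blocks that differ from the original plaintext: P1, P2.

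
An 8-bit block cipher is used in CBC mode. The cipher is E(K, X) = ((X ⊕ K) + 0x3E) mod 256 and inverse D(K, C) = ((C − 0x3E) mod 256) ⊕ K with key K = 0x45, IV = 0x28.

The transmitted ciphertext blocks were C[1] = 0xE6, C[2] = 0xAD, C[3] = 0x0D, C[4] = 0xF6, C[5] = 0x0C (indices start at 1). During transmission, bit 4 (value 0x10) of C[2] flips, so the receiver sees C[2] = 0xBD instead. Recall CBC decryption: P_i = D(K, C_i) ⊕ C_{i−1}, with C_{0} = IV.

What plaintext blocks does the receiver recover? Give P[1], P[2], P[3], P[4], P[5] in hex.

Only C[2] changed, to 0xBD. In CBC, a change in C_i garbles P_i and flips the same bit in P_{i+1}. Decrypting the received ciphertext:
P[1]: D(K, 0xE6) = 0xED; 0xED ⊕ 0x28 = 0xC5.
P[2]: D(K, 0xBD) = 0x3A; 0x3A ⊕ 0xE6 = 0xDC.
P[3]: D(K, 0x0D) = 0x8A; 0x8A ⊕ 0xBD = 0x37.
P[4]: D(K, 0xF6) = 0xFD; 0xFD ⊕ 0x0D = 0xF0.
P[5]: D(K, 0x0C) = 0x8B; 0x8B ⊕ 0xF6 = 0x7D.
Blocks that differ from the original plaintext: P[2], P[3].

P[1] = 0xC5, P[2] = 0xDC, P[3] = 0x37, P[4] = 0xF0, P[5] = 0x7D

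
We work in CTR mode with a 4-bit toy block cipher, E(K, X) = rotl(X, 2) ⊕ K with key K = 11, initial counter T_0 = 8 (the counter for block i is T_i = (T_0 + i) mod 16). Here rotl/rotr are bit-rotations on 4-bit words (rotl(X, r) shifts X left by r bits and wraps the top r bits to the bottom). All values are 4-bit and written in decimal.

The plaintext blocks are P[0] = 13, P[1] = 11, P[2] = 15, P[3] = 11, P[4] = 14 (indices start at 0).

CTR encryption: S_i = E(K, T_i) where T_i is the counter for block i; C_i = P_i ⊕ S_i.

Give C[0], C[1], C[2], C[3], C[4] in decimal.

C[0]: T = 8, S = E(K, T) = 9; 13 ⊕ 9 = 4.
C[1]: T = 9, S = E(K, T) = 13; 11 ⊕ 13 = 6.
C[2]: T = 10, S = E(K, T) = 1; 15 ⊕ 1 = 14.
C[3]: T = 11, S = E(K, T) = 5; 11 ⊕ 5 = 14.
C[4]: T = 12, S = E(K, T) = 8; 14 ⊕ 8 = 6.

C[0] = 4, C[1] = 6, C[2] = 14, C[3] = 14, C[4] = 6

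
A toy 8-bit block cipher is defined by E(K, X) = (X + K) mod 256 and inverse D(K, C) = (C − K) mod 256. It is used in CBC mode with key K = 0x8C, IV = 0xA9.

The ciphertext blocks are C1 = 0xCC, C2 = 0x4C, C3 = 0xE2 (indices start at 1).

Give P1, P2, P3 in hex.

CBC decryption: P_i = D(K, C_i) ⊕ C_{i−1}, with C_{0} = IV.
P1: D(K, 0xCC) = 0x40; 0x40 ⊕ 0xA9 = 0xE9.
P2: D(K, 0x4C) = 0xC0; 0xC0 ⊕ 0xCC = 0x0C.
P3: D(K, 0xE2) = 0x56; 0x56 ⊕ 0x4C = 0x1A.

P1 = 0xE9, P2 = 0x0C, P3 = 0x1A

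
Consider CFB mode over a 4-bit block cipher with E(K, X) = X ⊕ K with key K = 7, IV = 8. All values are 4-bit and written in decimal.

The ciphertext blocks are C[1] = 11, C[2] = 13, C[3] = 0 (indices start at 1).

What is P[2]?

CFB decryption: P_i = C_i ⊕ E(K, C_{i−1}), with C_{0} = IV.
P[2]: E(K, 11) = 12; 13 ⊕ 12 = 1.

P[2] = 1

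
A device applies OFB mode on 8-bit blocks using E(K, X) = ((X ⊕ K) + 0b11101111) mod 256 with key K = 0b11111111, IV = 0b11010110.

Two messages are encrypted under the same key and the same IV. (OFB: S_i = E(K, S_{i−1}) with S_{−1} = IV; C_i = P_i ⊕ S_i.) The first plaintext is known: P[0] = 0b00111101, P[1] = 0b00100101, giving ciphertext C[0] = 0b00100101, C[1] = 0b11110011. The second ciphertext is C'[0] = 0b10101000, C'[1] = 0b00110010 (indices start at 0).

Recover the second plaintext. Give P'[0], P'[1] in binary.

In OFB with a reused IV, both messages share the same keystream S_i, so C_i ⊕ C'_i = P_i ⊕ P'_i and thus P'_i = P_i ⊕ C_i ⊕ C'_i.
P'[0]: 0b00111101 ⊕ 0b00100101 ⊕ 0b10101000 = 0b10110000.
P'[1]: 0b00100101 ⊕ 0b11110011 ⊕ 0b00110010 = 0b11100100.

P'[0] = 0b10110000, P'[1] = 0b11100100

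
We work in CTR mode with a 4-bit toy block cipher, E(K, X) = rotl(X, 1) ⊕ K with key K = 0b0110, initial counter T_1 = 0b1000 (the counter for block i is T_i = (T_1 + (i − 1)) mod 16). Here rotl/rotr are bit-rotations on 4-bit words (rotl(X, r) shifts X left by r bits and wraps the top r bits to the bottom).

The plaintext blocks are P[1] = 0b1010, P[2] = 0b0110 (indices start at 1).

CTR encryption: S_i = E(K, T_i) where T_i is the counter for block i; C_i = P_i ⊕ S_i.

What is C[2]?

C[2] = 0b0011

C[1]: T = 0b1000, S = E(K, T) = 0b0111; 0b1010 ⊕ 0b0111 = 0b1101.
C[2]: T = 0b1001, S = E(K, T) = 0b0101; 0b0110 ⊕ 0b0101 = 0b0011.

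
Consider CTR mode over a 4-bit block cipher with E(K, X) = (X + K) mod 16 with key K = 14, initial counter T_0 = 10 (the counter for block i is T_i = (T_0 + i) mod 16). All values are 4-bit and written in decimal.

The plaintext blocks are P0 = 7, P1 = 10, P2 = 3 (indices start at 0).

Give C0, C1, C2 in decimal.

CTR encryption: S_i = E(K, T_i) where T_i is the counter for block i; C_i = P_i ⊕ S_i.
C0: T = 10, S = E(K, T) = 8; 7 ⊕ 8 = 15.
C1: T = 11, S = E(K, T) = 9; 10 ⊕ 9 = 3.
C2: T = 12, S = E(K, T) = 10; 3 ⊕ 10 = 9.

C0 = 15, C1 = 3, C2 = 9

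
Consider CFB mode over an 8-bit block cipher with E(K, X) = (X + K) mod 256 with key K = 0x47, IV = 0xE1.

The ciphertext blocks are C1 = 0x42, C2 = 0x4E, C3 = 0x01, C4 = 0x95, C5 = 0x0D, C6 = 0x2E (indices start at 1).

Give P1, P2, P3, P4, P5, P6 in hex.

CFB decryption: P_i = C_i ⊕ E(K, C_{i−1}), with C_{0} = IV.
P1: E(K, 0xE1) = 0x28; 0x42 ⊕ 0x28 = 0x6A.
P2: E(K, 0x42) = 0x89; 0x4E ⊕ 0x89 = 0xC7.
P3: E(K, 0x4E) = 0x95; 0x01 ⊕ 0x95 = 0x94.
P4: E(K, 0x01) = 0x48; 0x95 ⊕ 0x48 = 0xDD.
P5: E(K, 0x95) = 0xDC; 0x0D ⊕ 0xDC = 0xD1.
P6: E(K, 0x0D) = 0x54; 0x2E ⊕ 0x54 = 0x7A.

P1 = 0x6A, P2 = 0xC7, P3 = 0x94, P4 = 0xDD, P5 = 0xD1, P6 = 0x7A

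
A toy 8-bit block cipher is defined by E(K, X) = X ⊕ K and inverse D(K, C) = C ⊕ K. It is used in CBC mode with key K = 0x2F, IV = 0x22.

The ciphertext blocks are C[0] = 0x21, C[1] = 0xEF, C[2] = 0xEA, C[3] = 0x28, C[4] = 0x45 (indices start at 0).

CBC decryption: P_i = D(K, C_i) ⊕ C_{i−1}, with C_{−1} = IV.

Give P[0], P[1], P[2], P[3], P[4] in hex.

P[0]: D(K, 0x21) = 0x0E; 0x0E ⊕ 0x22 = 0x2C.
P[1]: D(K, 0xEF) = 0xC0; 0xC0 ⊕ 0x21 = 0xE1.
P[2]: D(K, 0xEA) = 0xC5; 0xC5 ⊕ 0xEF = 0x2A.
P[3]: D(K, 0x28) = 0x07; 0x07 ⊕ 0xEA = 0xED.
P[4]: D(K, 0x45) = 0x6A; 0x6A ⊕ 0x28 = 0x42.

P[0] = 0x2C, P[1] = 0xE1, P[2] = 0x2A, P[3] = 0xED, P[4] = 0x42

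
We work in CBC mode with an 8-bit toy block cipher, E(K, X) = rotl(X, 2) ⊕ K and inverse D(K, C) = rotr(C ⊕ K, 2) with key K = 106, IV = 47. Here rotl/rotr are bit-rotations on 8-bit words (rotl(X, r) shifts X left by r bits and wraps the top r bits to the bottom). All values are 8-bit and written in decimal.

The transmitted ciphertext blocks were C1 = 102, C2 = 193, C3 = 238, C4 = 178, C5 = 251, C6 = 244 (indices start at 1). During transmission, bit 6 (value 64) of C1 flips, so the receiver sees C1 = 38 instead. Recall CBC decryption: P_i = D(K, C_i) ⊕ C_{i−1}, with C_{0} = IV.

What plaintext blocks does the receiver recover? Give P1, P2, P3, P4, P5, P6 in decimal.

Only C1 changed, to 38. In CBC, a change in C_i garbles P_i and flips the same bit in P_{i+1}. Decrypting the received ciphertext:
P1: D(K, 38) = 19; 19 ⊕ 47 = 60.
P2: D(K, 193) = 234; 234 ⊕ 38 = 204.
P3: D(K, 238) = 33; 33 ⊕ 193 = 224.
P4: D(K, 178) = 54; 54 ⊕ 238 = 216.
P5: D(K, 251) = 100; 100 ⊕ 178 = 214.
P6: D(K, 244) = 167; 167 ⊕ 251 = 92.
Blocks that differ from the original plaintext: P1, P2.

P1 = 60, P2 = 204, P3 = 224, P4 = 216, P5 = 214, P6 = 92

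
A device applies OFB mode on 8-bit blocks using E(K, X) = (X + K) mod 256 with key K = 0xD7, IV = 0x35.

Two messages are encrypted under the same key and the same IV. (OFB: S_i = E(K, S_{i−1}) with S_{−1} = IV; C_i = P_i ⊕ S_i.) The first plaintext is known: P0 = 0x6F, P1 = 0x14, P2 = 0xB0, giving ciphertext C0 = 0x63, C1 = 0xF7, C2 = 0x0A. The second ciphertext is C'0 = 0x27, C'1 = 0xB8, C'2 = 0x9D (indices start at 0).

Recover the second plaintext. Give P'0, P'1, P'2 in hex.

In OFB with a reused IV, both messages share the same keystream S_i, so C_i ⊕ C'_i = P_i ⊕ P'_i and thus P'_i = P_i ⊕ C_i ⊕ C'_i.
P'0: 0x6F ⊕ 0x63 ⊕ 0x27 = 0x2B.
P'1: 0x14 ⊕ 0xF7 ⊕ 0xB8 = 0x5B.
P'2: 0xB0 ⊕ 0x0A ⊕ 0x9D = 0x27.

P'0 = 0x2B, P'1 = 0x5B, P'2 = 0x27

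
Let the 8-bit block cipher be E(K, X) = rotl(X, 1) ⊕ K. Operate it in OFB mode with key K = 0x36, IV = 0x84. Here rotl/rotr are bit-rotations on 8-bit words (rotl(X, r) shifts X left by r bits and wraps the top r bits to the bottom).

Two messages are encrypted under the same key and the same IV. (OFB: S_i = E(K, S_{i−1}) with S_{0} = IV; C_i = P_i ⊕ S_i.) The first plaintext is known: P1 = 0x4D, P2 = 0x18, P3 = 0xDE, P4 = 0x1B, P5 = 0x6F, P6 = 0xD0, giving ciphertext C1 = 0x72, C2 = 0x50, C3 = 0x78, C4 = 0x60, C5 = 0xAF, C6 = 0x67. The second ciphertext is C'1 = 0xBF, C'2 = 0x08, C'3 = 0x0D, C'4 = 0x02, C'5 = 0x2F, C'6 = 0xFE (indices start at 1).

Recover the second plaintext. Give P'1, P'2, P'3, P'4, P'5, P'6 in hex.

P'1 = 0x80, P'2 = 0x40, P'3 = 0xAB, P'4 = 0x79, P'5 = 0xEF, P'6 = 0x49

In OFB with a reused IV, both messages share the same keystream S_i, so C_i ⊕ C'_i = P_i ⊕ P'_i and thus P'_i = P_i ⊕ C_i ⊕ C'_i.
P'1: 0x4D ⊕ 0x72 ⊕ 0xBF = 0x80.
P'2: 0x18 ⊕ 0x50 ⊕ 0x08 = 0x40.
P'3: 0xDE ⊕ 0x78 ⊕ 0x0D = 0xAB.
P'4: 0x1B ⊕ 0x60 ⊕ 0x02 = 0x79.
P'5: 0x6F ⊕ 0xAF ⊕ 0x2F = 0xEF.
P'6: 0xD0 ⊕ 0x67 ⊕ 0xFE = 0x49.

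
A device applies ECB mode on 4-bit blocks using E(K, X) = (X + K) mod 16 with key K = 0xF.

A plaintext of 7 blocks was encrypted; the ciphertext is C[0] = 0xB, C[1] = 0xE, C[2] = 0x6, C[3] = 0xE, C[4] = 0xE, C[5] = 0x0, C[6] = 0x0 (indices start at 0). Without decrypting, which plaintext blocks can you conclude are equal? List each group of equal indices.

P[1] = P[3] = P[4]; P[5] = P[6]

ECB encrypts each block independently with the same key, so equal ciphertext blocks imply equal plaintext blocks.
C[1] = C[3] = C[4] = 0xE, so P[1] = P[3] = P[4].
C[5] = C[6] = 0x0, so P[5] = P[6].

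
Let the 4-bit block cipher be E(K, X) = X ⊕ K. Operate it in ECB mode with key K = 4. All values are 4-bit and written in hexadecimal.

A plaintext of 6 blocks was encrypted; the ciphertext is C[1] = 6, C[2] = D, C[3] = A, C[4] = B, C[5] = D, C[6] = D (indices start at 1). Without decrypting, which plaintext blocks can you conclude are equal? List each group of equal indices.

ECB encrypts each block independently with the same key, so equal ciphertext blocks imply equal plaintext blocks.
C[2] = C[5] = C[6] = D, so P[2] = P[5] = P[6].

P[2] = P[5] = P[6]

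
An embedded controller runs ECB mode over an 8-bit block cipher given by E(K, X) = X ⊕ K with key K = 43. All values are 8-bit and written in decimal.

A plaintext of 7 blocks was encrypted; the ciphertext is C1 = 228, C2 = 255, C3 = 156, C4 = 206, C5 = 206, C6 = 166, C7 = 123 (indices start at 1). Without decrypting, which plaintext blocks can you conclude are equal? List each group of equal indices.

ECB encrypts each block independently with the same key, so equal ciphertext blocks imply equal plaintext blocks.
C4 = C5 = 206, so P4 = P5.

P4 = P5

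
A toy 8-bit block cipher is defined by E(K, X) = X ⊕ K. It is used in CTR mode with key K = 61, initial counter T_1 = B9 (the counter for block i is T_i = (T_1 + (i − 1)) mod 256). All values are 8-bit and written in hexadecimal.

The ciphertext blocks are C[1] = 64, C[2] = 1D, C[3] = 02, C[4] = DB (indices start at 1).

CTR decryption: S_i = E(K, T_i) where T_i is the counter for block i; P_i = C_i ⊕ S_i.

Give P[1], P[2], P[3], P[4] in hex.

P[1] = BC, P[2] = C6, P[3] = D8, P[4] = 06

P[1]: T = B9, S = E(K, T) = D8; 64 ⊕ D8 = BC.
P[2]: T = BA, S = E(K, T) = DB; 1D ⊕ DB = C6.
P[3]: T = BB, S = E(K, T) = DA; 02 ⊕ DA = D8.
P[4]: T = BC, S = E(K, T) = DD; DB ⊕ DD = 06.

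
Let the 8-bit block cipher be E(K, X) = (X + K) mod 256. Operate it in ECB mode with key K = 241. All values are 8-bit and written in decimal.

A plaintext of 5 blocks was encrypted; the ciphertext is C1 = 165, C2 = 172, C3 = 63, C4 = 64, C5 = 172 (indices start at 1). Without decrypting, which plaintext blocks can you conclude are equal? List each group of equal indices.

P2 = P5

ECB encrypts each block independently with the same key, so equal ciphertext blocks imply equal plaintext blocks.
C2 = C5 = 172, so P2 = P5.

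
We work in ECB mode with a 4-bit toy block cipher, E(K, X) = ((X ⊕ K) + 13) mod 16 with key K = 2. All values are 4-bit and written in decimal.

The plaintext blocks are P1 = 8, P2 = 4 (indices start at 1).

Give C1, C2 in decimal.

C1 = 7, C2 = 3

ECB encryption: C_i = E(K, P_i).
C1: E(K, 8) = 7.
C2: E(K, 4) = 3.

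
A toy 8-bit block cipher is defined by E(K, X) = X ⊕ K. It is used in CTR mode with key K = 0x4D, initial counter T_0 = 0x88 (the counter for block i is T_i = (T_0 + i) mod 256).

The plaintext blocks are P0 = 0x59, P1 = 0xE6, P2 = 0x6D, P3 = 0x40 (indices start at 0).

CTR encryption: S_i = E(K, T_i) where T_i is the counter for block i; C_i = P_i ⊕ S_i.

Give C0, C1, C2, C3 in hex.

C0 = 0x9C, C1 = 0x22, C2 = 0xAA, C3 = 0x86

C0: T = 0x88, S = E(K, T) = 0xC5; 0x59 ⊕ 0xC5 = 0x9C.
C1: T = 0x89, S = E(K, T) = 0xC4; 0xE6 ⊕ 0xC4 = 0x22.
C2: T = 0x8A, S = E(K, T) = 0xC7; 0x6D ⊕ 0xC7 = 0xAA.
C3: T = 0x8B, S = E(K, T) = 0xC6; 0x40 ⊕ 0xC6 = 0x86.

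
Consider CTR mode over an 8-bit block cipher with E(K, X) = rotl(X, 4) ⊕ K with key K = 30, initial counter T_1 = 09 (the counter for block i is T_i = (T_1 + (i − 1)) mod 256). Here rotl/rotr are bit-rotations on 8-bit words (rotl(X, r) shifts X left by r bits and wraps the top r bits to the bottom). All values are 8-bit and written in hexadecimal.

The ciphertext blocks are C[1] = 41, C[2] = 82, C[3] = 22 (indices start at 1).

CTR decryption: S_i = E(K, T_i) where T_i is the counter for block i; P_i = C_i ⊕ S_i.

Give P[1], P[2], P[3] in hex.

P[1] = E1, P[2] = 12, P[3] = A2

P[1]: T = 09, S = E(K, T) = A0; 41 ⊕ A0 = E1.
P[2]: T = 0A, S = E(K, T) = 90; 82 ⊕ 90 = 12.
P[3]: T = 0B, S = E(K, T) = 80; 22 ⊕ 80 = A2.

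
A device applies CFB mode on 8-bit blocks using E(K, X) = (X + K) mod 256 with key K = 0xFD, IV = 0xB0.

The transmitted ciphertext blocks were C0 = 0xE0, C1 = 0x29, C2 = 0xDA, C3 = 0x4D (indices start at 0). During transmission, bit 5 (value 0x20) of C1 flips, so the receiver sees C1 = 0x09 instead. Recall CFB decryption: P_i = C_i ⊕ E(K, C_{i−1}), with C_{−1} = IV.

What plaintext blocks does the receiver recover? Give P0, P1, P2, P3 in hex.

Only C1 changed, to 0x09. In CFB, a change in C_i flips the same bit in P_i and garbles P_{i+1}. Decrypting the received ciphertext:
P0: E(K, 0xB0) = 0xAD; 0xE0 ⊕ 0xAD = 0x4D.
P1: E(K, 0xE0) = 0xDD; 0x09 ⊕ 0xDD = 0xD4.
P2: E(K, 0x09) = 0x06; 0xDA ⊕ 0x06 = 0xDC.
P3: E(K, 0xDA) = 0xD7; 0x4D ⊕ 0xD7 = 0x9A.
Blocks that differ from the original plaintext: P1, P2.

P0 = 0x4D, P1 = 0xD4, P2 = 0xDC, P3 = 0x9A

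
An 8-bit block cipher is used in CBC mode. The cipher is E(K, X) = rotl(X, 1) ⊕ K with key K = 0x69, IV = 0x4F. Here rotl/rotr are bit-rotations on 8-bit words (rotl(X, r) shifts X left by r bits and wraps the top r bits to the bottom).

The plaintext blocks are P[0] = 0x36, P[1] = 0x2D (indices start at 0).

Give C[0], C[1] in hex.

C[0] = 0x9B, C[1] = 0x04

CBC encryption: C_i = E(K, P_i ⊕ C_{i−1}), with C_{−1} = IV.
C[0]: P[0] ⊕ 0x4F = 0x79; E(K, 0x79) = 0x9B.
C[1]: P[1] ⊕ 0x9B = 0xB6; E(K, 0xB6) = 0x04.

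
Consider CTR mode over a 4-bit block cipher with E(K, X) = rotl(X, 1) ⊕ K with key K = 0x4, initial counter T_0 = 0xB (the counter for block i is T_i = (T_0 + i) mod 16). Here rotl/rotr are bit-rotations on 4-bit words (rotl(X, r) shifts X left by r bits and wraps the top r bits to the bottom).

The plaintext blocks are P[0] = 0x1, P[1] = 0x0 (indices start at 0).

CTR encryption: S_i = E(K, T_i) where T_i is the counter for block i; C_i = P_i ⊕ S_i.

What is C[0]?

C[0]: T = 0xB, S = E(K, T) = 0x3; 0x1 ⊕ 0x3 = 0x2.

C[0] = 0x2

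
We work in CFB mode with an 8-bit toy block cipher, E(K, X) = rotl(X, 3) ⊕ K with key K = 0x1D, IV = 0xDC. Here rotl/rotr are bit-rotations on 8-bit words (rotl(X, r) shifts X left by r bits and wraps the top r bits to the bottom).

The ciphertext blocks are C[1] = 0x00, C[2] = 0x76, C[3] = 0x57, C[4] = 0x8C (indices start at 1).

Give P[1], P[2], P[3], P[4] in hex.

CFB decryption: P_i = C_i ⊕ E(K, C_{i−1}), with C_{0} = IV.
P[1]: E(K, 0xDC) = 0xFB; 0x00 ⊕ 0xFB = 0xFB.
P[2]: E(K, 0x00) = 0x1D; 0x76 ⊕ 0x1D = 0x6B.
P[3]: E(K, 0x76) = 0xAE; 0x57 ⊕ 0xAE = 0xF9.
P[4]: E(K, 0x57) = 0xA7; 0x8C ⊕ 0xA7 = 0x2B.

P[1] = 0xFB, P[2] = 0x6B, P[3] = 0xF9, P[4] = 0x2B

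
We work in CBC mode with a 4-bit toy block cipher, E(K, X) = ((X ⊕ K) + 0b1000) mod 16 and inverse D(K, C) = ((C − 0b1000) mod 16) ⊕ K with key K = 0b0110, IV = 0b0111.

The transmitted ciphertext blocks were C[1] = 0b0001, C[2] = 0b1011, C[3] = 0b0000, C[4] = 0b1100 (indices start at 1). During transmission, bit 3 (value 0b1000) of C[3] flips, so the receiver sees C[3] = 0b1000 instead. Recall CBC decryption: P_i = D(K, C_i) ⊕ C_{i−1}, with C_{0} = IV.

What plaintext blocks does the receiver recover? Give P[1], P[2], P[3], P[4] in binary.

P[1] = 0b1000, P[2] = 0b0100, P[3] = 0b1101, P[4] = 0b1010

Only C[3] changed, to 0b1000. In CBC, a change in C_i garbles P_i and flips the same bit in P_{i+1}. Decrypting the received ciphertext:
P[1]: D(K, 0b0001) = 0b1111; 0b1111 ⊕ 0b0111 = 0b1000.
P[2]: D(K, 0b1011) = 0b0101; 0b0101 ⊕ 0b0001 = 0b0100.
P[3]: D(K, 0b1000) = 0b0110; 0b0110 ⊕ 0b1011 = 0b1101.
P[4]: D(K, 0b1100) = 0b0010; 0b0010 ⊕ 0b1000 = 0b1010.
Blocks that differ from the original plaintext: P[3], P[4].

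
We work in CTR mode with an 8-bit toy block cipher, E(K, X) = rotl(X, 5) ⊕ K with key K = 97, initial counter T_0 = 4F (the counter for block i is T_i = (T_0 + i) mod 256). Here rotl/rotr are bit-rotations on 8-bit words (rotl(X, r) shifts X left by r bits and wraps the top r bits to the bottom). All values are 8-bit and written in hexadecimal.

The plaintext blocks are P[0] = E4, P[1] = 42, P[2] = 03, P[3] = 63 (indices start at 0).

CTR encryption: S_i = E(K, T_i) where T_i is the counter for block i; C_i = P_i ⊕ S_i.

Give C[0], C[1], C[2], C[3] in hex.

C[0]: T = 4F, S = E(K, T) = 7E; E4 ⊕ 7E = 9A.
C[1]: T = 50, S = E(K, T) = 9D; 42 ⊕ 9D = DF.
C[2]: T = 51, S = E(K, T) = BD; 03 ⊕ BD = BE.
C[3]: T = 52, S = E(K, T) = DD; 63 ⊕ DD = BE.

C[0] = 9A, C[1] = DF, C[2] = BE, C[3] = BE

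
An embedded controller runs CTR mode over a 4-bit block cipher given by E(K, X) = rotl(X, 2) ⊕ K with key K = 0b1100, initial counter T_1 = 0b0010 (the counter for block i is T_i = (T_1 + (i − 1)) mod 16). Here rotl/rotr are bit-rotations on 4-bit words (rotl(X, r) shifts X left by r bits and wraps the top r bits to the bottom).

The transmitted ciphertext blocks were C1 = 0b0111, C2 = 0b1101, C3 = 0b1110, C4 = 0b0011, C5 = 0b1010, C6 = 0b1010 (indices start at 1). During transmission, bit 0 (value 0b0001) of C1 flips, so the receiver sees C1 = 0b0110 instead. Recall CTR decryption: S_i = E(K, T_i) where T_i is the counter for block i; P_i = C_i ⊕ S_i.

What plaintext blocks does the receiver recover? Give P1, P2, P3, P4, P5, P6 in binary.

P1 = 0b0010, P2 = 0b1101, P3 = 0b0011, P4 = 0b1010, P5 = 0b1111, P6 = 0b1011

Only C1 changed, to 0b0110. In CTR, a change in C_i flips the same bit in P_i only; the keystream is unaffected. Decrypting the received ciphertext:
P1: T = 0b0010, S = E(K, T) = 0b0100; 0b0110 ⊕ 0b0100 = 0b0010.
P2: T = 0b0011, S = E(K, T) = 0b0000; 0b1101 ⊕ 0b0000 = 0b1101.
P3: T = 0b0100, S = E(K, T) = 0b1101; 0b1110 ⊕ 0b1101 = 0b0011.
P4: T = 0b0101, S = E(K, T) = 0b1001; 0b0011 ⊕ 0b1001 = 0b1010.
P5: T = 0b0110, S = E(K, T) = 0b0101; 0b1010 ⊕ 0b0101 = 0b1111.
P6: T = 0b0111, S = E(K, T) = 0b0001; 0b1010 ⊕ 0b0001 = 0b1011.
Blocks that differ from the original plaintext: P1.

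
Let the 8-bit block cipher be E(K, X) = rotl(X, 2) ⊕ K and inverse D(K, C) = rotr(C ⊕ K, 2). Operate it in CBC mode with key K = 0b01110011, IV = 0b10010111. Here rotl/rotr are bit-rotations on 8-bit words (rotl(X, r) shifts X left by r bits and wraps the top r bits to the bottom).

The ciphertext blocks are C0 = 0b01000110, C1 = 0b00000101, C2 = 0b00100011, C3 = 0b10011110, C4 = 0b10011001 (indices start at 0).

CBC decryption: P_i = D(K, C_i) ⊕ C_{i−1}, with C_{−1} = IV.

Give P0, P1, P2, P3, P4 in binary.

P0 = 0b11011010, P1 = 0b11011011, P2 = 0b00010001, P3 = 0b01011000, P4 = 0b00100100

P0: D(K, 0b01000110) = 0b01001101; 0b01001101 ⊕ 0b10010111 = 0b11011010.
P1: D(K, 0b00000101) = 0b10011101; 0b10011101 ⊕ 0b01000110 = 0b11011011.
P2: D(K, 0b00100011) = 0b00010100; 0b00010100 ⊕ 0b00000101 = 0b00010001.
P3: D(K, 0b10011110) = 0b01111011; 0b01111011 ⊕ 0b00100011 = 0b01011000.
P4: D(K, 0b10011001) = 0b10111010; 0b10111010 ⊕ 0b10011110 = 0b00100100.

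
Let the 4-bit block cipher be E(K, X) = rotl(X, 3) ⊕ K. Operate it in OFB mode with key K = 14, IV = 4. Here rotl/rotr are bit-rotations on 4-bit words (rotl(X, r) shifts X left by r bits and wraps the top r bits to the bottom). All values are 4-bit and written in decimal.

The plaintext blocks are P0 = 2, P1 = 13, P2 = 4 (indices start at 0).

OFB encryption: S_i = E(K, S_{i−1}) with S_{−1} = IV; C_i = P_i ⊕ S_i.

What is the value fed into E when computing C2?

C0: S = E(K, 4) = 12; 2 ⊕ 12 = 14.
C1: S = E(K, 12) = 8; 13 ⊕ 8 = 5.
C2: S = E(K, 8) = 10; 4 ⊕ 10 = 14.
So the input to E for block 2 is 8.

8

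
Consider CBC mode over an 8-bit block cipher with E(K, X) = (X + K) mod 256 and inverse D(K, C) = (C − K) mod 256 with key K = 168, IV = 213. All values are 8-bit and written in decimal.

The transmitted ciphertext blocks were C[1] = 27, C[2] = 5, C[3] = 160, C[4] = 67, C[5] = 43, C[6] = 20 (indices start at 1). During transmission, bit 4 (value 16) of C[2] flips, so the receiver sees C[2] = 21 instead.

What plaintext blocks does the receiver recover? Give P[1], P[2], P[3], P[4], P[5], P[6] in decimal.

CBC decryption: P_i = D(K, C_i) ⊕ C_{i−1}, with C_{0} = IV.
Only C[2] changed, to 21. In CBC, a change in C_i garbles P_i and flips the same bit in P_{i+1}. Decrypting the received ciphertext:
P[1]: D(K, 27) = 115; 115 ⊕ 213 = 166.
P[2]: D(K, 21) = 109; 109 ⊕ 27 = 118.
P[3]: D(K, 160) = 248; 248 ⊕ 21 = 237.
P[4]: D(K, 67) = 155; 155 ⊕ 160 = 59.
P[5]: D(K, 43) = 131; 131 ⊕ 67 = 192.
P[6]: D(K, 20) = 108; 108 ⊕ 43 = 71.
Blocks that differ from the original plaintext: P[2], P[3].

P[1] = 166, P[2] = 118, P[3] = 237, P[4] = 59, P[5] = 192, P[6] = 71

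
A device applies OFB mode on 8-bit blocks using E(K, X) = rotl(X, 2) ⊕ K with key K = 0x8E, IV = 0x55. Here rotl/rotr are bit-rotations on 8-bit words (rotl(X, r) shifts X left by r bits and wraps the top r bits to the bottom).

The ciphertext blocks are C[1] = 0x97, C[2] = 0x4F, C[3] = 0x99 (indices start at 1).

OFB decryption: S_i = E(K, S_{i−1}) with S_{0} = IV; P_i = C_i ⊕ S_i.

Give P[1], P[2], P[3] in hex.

P[1]: S = E(K, 0x55) = 0xDB; 0x97 ⊕ 0xDB = 0x4C.
P[2]: S = E(K, 0xDB) = 0xE1; 0x4F ⊕ 0xE1 = 0xAE.
P[3]: S = E(K, 0xE1) = 0x09; 0x99 ⊕ 0x09 = 0x90.

P[1] = 0x4C, P[2] = 0xAE, P[3] = 0x90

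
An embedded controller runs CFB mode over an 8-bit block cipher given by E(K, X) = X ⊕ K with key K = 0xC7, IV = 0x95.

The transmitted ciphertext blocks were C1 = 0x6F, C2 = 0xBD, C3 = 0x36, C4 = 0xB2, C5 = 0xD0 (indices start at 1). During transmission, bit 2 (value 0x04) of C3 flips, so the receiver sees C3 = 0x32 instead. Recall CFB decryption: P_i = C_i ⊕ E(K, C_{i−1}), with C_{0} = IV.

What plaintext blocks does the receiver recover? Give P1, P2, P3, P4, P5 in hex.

P1 = 0x3D, P2 = 0x15, P3 = 0x48, P4 = 0x47, P5 = 0xA5

Only C3 changed, to 0x32. In CFB, a change in C_i flips the same bit in P_i and garbles P_{i+1}. Decrypting the received ciphertext:
P1: E(K, 0x95) = 0x52; 0x6F ⊕ 0x52 = 0x3D.
P2: E(K, 0x6F) = 0xA8; 0xBD ⊕ 0xA8 = 0x15.
P3: E(K, 0xBD) = 0x7A; 0x32 ⊕ 0x7A = 0x48.
P4: E(K, 0x32) = 0xF5; 0xB2 ⊕ 0xF5 = 0x47.
P5: E(K, 0xB2) = 0x75; 0xD0 ⊕ 0x75 = 0xA5.
Blocks that differ from the original plaintext: P3, P4.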